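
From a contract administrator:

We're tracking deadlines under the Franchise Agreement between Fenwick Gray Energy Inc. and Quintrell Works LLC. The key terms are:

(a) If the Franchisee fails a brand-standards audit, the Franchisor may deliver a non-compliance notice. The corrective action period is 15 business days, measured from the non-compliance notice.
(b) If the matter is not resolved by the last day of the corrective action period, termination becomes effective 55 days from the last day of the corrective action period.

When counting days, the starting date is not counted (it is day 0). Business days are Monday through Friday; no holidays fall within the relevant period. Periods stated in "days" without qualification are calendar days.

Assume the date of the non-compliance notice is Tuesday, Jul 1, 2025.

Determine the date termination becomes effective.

The last day of the corrective action period: 15 business days after Tuesday, Jul 1, 2025, skipping weekends — Jul 2, Jul 3, Jul 4, Jul 7, …, Jul 18, Jul 21, Jul 22 — lands on Tuesday, Jul 22, 2025.
The date termination becomes effective: Jul 22, 2025 + 55 days = Sep 15, 2025.

Sep 15, 2025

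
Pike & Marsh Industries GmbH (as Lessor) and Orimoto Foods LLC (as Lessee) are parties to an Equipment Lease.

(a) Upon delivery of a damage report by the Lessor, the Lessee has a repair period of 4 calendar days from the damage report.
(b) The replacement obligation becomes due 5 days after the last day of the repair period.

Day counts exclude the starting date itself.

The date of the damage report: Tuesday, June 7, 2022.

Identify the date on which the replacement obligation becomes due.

The last day of the repair period: 4 calendar days after June 7, 2022 is June 11, 2022.
Adding 5 calendar days to June 11, 2022 gives June 16, 2022, which is the date on which the replacement obligation becomes due.

June 16, 2022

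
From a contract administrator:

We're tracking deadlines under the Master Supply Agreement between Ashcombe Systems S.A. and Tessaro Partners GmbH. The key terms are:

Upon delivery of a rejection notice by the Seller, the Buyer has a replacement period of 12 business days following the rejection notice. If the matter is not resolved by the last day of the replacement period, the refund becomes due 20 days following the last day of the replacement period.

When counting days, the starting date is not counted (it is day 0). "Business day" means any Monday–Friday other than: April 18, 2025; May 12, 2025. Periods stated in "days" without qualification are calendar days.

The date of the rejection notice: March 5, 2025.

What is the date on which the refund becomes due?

The last day of the replacement period: 12 business days after Wednesday, March 5, 2025, skipping weekends — Mar 6, Mar 7, Mar 10, Mar 11, …, Mar 19, Mar 20, Mar 21 — lands on Friday, March 21, 2025.
The date on which the refund becomes due: March 21, 2025 + 20 days = April 10, 2025.

April 10, 2025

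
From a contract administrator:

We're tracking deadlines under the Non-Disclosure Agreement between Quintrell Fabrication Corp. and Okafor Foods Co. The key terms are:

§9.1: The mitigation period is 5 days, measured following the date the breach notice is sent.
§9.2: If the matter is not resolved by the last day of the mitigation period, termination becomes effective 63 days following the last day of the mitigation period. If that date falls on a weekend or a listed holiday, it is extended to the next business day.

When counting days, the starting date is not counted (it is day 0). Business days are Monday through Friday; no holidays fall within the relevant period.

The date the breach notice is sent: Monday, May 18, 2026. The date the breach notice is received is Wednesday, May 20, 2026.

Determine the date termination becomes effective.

July 27, 2026

Adding 5 calendar days to May 18, 2026 gives May 23, 2026, which is the last day of the mitigation period.
The date termination becomes effective: May 23, 2026 + 63 days = July 25, 2026. That falls on a Saturday, so it rolls to the next business day, Monday, July 27, 2026.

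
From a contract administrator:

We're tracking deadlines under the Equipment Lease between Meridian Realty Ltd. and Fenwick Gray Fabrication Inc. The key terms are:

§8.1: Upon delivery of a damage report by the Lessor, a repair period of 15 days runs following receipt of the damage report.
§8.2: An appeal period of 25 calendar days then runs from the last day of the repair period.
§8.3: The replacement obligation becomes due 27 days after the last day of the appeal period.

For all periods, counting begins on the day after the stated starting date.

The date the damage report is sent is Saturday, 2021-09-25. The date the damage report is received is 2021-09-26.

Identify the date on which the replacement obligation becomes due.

2021-12-02

The last day of the repair period: 15 calendar days after 2021-09-26 is 2021-10-11.
The last day of the appeal period: 25 calendar days after 2021-10-11 is 2021-11-05.
Adding 27 calendar days to 2021-11-05 gives 2021-12-02, which is the date on which the replacement obligation becomes due.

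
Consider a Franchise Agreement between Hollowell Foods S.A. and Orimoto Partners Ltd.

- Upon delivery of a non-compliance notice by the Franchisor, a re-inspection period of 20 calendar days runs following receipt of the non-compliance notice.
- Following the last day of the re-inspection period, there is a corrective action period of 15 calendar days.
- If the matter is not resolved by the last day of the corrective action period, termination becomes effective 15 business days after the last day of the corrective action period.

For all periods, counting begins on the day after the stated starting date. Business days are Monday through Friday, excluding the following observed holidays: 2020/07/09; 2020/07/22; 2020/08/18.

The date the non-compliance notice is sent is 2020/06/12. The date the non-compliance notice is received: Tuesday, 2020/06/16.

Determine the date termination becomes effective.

The last day of the re-inspection period: 2020/06/16 + 20 days = 2020/07/06.
Adding 15 calendar days to 2020/07/06 gives 2020/07/21, which is the last day of the corrective action period.
The date termination becomes effective: 15 business days after Tuesday, 2020/07/21, skipping weekends and the listed holiday on Jul 22 — Jul 23, Jul 24, Jul 27, Jul 28, …, Aug 10, Aug 11, Aug 12 — lands on Wednesday, 2020/08/12.

2020/08/12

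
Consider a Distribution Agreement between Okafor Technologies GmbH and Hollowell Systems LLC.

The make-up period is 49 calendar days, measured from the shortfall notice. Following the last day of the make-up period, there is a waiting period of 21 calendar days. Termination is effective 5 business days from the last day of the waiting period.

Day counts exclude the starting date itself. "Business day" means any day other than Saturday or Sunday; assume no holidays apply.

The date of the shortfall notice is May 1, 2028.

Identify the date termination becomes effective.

Adding 49 calendar days to May 1, 2028 gives Jun 19, 2028, which is the last day of the make-up period.
Adding 21 calendar days to Jun 19, 2028 gives Jul 10, 2028, which is the last day of the waiting period.
The date termination becomes effective: counting 5 business days from Monday, Jul 10, 2028 (Jul 11, Jul 12, Jul 13, Jul 14, Jul 17, skipping weekends) reaches Monday, Jul 17, 2028.

Jul 17, 2028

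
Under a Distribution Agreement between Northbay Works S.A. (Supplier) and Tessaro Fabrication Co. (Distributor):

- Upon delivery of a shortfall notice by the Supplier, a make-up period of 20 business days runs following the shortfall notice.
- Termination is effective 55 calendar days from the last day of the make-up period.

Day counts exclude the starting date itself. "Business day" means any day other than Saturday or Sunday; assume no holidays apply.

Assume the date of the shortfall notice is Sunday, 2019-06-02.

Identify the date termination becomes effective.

2019-08-22

The last day of the make-up period: counting 20 business days from Sunday, 2019-06-02 (Jun 3, Jun 4, Jun 5, Jun 6, …, Jun 26, Jun 27, Jun 28, skipping weekends) reaches Friday, 2019-06-28.
Adding 55 calendar days to 2019-06-28 gives 2019-08-22, which is the date termination becomes effective.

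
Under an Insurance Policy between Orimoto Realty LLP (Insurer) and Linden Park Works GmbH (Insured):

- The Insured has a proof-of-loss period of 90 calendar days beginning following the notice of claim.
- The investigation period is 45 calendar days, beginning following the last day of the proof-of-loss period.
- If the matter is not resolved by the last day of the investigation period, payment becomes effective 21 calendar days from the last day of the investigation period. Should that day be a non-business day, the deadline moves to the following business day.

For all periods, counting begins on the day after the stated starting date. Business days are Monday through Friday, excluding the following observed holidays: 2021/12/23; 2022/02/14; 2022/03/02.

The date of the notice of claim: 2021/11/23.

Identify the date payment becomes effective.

2022/04/28

Adding 90 calendar days to 2021/11/23 gives 2022/02/21, which is the last day of the proof-of-loss period.
Adding 45 calendar days to 2022/02/21 gives 2022/04/07, which is the last day of the investigation period.
Adding 21 calendar days to 2022/04/07 gives 2022/04/28, which is the date payment becomes effective. 2022/04/28 is a Thursday and is not a listed holiday, so no roll-forward applies.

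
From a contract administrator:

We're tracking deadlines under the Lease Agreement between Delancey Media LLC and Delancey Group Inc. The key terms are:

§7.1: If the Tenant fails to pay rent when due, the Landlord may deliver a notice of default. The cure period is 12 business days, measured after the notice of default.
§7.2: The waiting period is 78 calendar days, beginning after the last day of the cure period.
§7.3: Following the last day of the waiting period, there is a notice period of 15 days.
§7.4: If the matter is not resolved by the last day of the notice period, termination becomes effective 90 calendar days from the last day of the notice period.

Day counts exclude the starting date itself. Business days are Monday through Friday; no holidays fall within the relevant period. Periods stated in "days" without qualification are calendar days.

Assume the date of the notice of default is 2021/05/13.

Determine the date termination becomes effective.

2021/11/30

From Thursday, 2021/05/13, 12 business days (May 14, May 17, May 18, May 19, …, May 27, May 28, May 31, skipping weekends) brings us to Monday, 2021/05/31, which is the last day of the cure period.
Adding 78 calendar days to 2021/05/31 gives 2021/08/17, which is the last day of the waiting period.
Adding 15 calendar days to 2021/08/17 gives 2021/09/01, which is the last day of the notice period.
Adding 90 calendar days to 2021/09/01 gives 2021/11/30, which is the date termination becomes effective.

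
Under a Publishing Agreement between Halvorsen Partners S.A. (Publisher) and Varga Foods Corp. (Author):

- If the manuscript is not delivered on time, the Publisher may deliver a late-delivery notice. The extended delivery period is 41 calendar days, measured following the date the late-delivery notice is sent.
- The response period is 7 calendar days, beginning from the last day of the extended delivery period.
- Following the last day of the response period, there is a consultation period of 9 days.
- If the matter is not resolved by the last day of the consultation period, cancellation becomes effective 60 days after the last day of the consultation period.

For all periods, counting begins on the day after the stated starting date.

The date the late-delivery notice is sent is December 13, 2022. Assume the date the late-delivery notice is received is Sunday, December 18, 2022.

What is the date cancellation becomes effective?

The last day of the extended delivery period: 41 calendar days after December 13, 2022 is January 23, 2023.
Adding 7 calendar days to January 23, 2023 gives January 30, 2023, which is the last day of the response period.
The last day of the consultation period: January 30, 2023 + 9 days = February 8, 2023.
The date cancellation becomes effective: 60 calendar days after February 8, 2023 is April 9, 2023.

April 9, 2023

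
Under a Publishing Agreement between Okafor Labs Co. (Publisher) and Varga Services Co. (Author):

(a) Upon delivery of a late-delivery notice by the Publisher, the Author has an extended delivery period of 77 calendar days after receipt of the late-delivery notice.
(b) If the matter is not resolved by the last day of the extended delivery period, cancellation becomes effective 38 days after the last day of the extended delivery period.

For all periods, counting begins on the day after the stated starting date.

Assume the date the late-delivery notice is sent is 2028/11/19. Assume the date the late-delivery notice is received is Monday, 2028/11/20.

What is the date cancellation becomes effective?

2029/03/15

Adding 77 calendar days to 2028/11/20 gives 2029/02/05, which is the last day of the extended delivery period.
The date cancellation becomes effective: 38 calendar days after 2029/02/05 is 2029/03/15.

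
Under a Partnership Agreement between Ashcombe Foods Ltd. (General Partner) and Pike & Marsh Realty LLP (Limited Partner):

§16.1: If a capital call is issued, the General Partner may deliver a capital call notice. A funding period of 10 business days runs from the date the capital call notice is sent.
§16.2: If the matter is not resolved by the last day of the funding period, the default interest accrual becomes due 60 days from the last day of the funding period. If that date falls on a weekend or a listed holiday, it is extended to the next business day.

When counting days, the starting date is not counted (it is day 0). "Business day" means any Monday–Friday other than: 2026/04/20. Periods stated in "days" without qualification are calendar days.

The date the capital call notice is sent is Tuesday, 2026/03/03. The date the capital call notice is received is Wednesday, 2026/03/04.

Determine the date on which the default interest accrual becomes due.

2026/05/18

The last day of the funding period: counting 10 business days from Tuesday, 2026/03/03 (Mar 4, Mar 5, Mar 6, Mar 9, Mar 10, Mar 11, Mar 12, Mar 13, Mar 16, Mar 17, skipping weekends) reaches Tuesday, 2026/03/17.
The date on which the default interest accrual becomes due: 2026/03/17 + 60 days = 2026/05/16. That falls on a Saturday, so it rolls to the next business day, Monday, 2026/05/18.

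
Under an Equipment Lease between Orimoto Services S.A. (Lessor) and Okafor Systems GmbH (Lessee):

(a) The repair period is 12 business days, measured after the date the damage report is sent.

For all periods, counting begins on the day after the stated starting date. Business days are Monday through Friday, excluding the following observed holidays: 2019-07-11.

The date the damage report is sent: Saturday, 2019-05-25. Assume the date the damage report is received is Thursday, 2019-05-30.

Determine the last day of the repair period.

From Saturday, 2019-05-25, 12 business days (May 27, May 28, May 29, May 30, …, Jun 7, Jun 10, Jun 11, skipping weekends) brings us to Tuesday, 2019-06-11, which is the last day of the repair period.

2019-06-11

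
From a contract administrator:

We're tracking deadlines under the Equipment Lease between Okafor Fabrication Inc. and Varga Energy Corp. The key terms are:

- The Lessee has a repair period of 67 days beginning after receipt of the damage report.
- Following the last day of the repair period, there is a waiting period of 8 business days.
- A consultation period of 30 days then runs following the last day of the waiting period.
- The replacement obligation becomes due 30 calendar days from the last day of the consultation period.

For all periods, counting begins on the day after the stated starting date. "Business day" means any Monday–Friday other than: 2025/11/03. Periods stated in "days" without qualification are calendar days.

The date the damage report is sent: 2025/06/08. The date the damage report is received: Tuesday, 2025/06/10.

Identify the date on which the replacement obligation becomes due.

Adding 67 calendar days to 2025/06/10 gives 2025/08/16, which is the last day of the repair period.
From Saturday, 2025/08/16, 8 business days (Aug 18, Aug 19, Aug 20, Aug 21, Aug 22, Aug 25, Aug 26, Aug 27, skipping weekends) brings us to Wednesday, 2025/08/27, which is the last day of the waiting period.
The last day of the consultation period: 2025/08/27 + 30 days = 2025/09/26.
Adding 30 calendar days to 2025/09/26 gives 2025/10/26, which is the date on which the replacement obligation becomes due.

2025/10/26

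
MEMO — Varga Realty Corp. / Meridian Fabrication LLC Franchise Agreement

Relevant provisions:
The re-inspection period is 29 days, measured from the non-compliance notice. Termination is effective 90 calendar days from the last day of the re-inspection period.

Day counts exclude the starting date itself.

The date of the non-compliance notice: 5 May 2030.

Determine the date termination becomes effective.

1 September 2030

The last day of the re-inspection period: 5 May 2030 + 29 days = 3 June 2030.
The date termination becomes effective: 3 June 2030 + 90 days = 1 September 2030.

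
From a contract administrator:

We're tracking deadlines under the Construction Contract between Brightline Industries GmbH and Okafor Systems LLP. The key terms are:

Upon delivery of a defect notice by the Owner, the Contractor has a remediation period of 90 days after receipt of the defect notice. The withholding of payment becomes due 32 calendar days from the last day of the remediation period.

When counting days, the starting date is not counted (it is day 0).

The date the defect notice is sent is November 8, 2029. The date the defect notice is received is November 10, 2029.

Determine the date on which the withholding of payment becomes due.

The last day of the remediation period: 90 calendar days after November 10, 2029 is February 8, 2030.
The date on which the withholding of payment becomes due: February 8, 2030 + 32 days = March 12, 2030.

March 12, 2030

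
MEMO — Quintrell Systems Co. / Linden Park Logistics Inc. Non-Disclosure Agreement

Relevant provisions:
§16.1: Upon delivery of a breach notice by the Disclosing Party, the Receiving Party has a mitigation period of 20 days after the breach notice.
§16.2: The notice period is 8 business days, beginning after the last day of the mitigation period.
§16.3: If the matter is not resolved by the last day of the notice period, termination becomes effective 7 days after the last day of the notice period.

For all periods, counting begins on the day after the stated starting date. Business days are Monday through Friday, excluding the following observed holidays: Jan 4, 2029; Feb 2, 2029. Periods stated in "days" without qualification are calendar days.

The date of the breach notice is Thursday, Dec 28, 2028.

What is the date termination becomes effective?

Feb 5, 2029

Adding 20 calendar days to Dec 28, 2028 gives Jan 17, 2029, which is the last day of the mitigation period.
The last day of the notice period: counting 8 business days from Wednesday, Jan 17, 2029 (Jan 18, Jan 19, Jan 22, Jan 23, Jan 24, Jan 25, Jan 26, Jan 29, skipping weekends) reaches Monday, Jan 29, 2029.
The date termination becomes effective: 7 calendar days after Jan 29, 2029 is Feb 5, 2029.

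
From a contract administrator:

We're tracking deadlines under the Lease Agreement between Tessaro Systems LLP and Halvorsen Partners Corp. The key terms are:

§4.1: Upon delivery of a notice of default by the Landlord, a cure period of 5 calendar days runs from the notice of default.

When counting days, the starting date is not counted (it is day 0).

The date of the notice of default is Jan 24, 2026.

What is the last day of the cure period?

Jan 29, 2026

Adding 5 calendar days to Jan 24, 2026 gives Jan 29, 2026, which is the last day of the cure period.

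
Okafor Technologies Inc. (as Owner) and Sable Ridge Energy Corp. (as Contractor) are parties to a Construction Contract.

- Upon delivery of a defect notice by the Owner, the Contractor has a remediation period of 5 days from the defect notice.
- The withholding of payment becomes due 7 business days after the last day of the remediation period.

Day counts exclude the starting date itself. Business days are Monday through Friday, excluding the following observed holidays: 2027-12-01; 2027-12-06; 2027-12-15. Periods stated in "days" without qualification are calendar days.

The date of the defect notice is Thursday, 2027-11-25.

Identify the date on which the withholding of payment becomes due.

The last day of the remediation period: 2027-11-25 + 5 days = 2027-11-30.
The date on which the withholding of payment becomes due: 7 business days after Tuesday, 2027-11-30, skipping weekends and the listed holidays on Dec 1, Dec 6 — Dec 2, Dec 3, Dec 7, Dec 8, Dec 9, Dec 10, Dec 13 — lands on Monday, 2027-12-13.

2027-12-13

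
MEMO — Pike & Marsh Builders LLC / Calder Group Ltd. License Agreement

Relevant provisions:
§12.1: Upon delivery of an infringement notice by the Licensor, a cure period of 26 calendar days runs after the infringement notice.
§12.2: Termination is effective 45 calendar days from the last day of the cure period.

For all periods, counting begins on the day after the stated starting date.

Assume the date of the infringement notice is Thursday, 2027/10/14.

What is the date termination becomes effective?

The last day of the cure period: 2027/10/14 + 26 days = 2027/11/09.
Adding 45 calendar days to 2027/11/09 gives 2027/12/24, which is the date termination becomes effective.

2027/12/24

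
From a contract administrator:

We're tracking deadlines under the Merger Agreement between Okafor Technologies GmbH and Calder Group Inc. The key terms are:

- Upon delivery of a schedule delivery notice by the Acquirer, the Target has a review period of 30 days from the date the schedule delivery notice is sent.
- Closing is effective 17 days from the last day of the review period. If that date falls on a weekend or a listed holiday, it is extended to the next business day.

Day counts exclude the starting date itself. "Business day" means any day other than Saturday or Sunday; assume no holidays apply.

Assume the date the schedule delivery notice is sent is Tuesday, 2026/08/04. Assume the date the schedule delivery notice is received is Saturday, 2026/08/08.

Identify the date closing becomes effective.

Adding 30 calendar days to 2026/08/04 gives 2026/09/03, which is the last day of the review period.
The date closing becomes effective: 17 calendar days after 2026/09/03 is 2026/09/20. That falls on a Sunday, so it rolls to the next business day, Monday, 2026/09/21.

2026/09/21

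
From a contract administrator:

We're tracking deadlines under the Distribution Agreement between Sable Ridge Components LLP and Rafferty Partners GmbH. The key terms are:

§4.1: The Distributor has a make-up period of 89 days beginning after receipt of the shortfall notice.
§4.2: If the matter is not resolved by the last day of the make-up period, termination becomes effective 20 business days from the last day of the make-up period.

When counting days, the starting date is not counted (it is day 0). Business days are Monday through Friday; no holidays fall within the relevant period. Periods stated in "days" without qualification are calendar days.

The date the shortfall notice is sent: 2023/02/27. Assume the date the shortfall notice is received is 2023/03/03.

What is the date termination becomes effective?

2023/06/28

The last day of the make-up period: 2023/03/03 + 89 days = 2023/05/31.
From Wednesday, 2023/05/31, 20 business days (Jun 1, Jun 2, Jun 5, Jun 6, …, Jun 26, Jun 27, Jun 28, skipping weekends) brings us to Wednesday, 2023/06/28, which is the date termination becomes effective.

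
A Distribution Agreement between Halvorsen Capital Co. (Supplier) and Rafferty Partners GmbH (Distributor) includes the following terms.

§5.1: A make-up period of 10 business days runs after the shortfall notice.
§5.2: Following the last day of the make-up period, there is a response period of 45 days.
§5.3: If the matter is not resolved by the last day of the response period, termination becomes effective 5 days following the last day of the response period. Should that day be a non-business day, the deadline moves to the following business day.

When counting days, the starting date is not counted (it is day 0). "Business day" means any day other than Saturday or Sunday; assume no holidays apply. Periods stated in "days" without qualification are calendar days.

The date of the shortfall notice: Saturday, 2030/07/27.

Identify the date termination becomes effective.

2030/09/30

The last day of the make-up period: counting 10 business days from Saturday, 2030/07/27 (Jul 29, Jul 30, Jul 31, Aug 1, Aug 2, Aug 5, Aug 6, Aug 7, Aug 8, Aug 9, skipping weekends) reaches Friday, 2030/08/09.
The last day of the response period: 2030/08/09 + 45 days = 2030/09/23.
The date termination becomes effective: 2030/09/23 + 5 days = 2030/09/28. That falls on a Saturday, so it rolls to the next business day, Monday, 2030/09/30.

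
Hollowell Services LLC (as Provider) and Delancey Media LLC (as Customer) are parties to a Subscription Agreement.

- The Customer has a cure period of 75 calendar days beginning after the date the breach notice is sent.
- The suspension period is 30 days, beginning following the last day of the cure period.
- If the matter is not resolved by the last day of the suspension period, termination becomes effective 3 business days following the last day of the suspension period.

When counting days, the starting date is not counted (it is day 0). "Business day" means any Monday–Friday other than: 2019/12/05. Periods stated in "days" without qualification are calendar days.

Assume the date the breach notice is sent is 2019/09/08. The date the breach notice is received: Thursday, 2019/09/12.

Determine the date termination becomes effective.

2019/12/25

The last day of the cure period: 75 calendar days after 2019/09/08 is 2019/11/22.
Adding 30 calendar days to 2019/11/22 gives 2019/12/22, which is the last day of the suspension period.
The date termination becomes effective: counting 3 business days from Sunday, 2019/12/22 (Dec 23, Dec 24, Dec 25, skipping weekends) reaches Wednesday, 2019/12/25.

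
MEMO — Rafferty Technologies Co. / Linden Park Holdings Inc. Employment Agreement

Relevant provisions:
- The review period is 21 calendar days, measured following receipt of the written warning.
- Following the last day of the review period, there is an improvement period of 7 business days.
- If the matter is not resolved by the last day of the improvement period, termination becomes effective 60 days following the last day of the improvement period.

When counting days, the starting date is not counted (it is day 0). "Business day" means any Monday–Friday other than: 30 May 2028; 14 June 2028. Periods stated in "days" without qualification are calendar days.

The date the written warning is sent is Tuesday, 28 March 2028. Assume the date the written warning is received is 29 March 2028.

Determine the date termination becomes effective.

27 June 2028

The last day of the review period: 21 calendar days after 29 March 2028 is 19 April 2028.
From Wednesday, 19 April 2028, 7 business days (Apr 20, Apr 21, Apr 24, Apr 25, Apr 26, Apr 27, Apr 28, skipping weekends) brings us to Friday, 28 April 2028, which is the last day of the improvement period.
The date termination becomes effective: 28 April 2028 + 60 days = 27 June 2028.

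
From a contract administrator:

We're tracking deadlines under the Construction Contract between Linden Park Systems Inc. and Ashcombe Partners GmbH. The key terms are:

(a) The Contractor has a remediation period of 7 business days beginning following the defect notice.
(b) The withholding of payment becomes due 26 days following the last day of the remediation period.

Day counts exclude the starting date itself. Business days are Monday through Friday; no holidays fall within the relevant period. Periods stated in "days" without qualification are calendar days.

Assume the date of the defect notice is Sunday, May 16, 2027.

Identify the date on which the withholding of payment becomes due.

From Sunday, May 16, 2027, 7 business days (May 17, May 18, May 19, May 20, May 21, May 24, May 25, skipping weekends) brings us to Tuesday, May 25, 2027, which is the last day of the remediation period.
Adding 26 calendar days to May 25, 2027 gives June 20, 2027, which is the date on which the withholding of payment becomes due.

June 20, 2027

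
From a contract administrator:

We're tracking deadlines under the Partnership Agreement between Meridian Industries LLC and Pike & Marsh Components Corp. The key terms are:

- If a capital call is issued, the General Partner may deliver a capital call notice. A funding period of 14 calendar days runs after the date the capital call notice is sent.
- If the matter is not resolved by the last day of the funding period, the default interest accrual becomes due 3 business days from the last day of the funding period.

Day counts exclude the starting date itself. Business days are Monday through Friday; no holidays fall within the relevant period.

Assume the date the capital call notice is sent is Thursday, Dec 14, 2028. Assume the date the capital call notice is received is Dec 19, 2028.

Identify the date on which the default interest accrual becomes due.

The last day of the funding period: Dec 14, 2028 + 14 days = Dec 28, 2028.
From Thursday, Dec 28, 2028, 3 business days (Dec 29, Jan 1, Jan 2, skipping weekends) brings us to Tuesday, Jan 2, 2029, which is the date on which the default interest accrual becomes due.

Jan 2, 2029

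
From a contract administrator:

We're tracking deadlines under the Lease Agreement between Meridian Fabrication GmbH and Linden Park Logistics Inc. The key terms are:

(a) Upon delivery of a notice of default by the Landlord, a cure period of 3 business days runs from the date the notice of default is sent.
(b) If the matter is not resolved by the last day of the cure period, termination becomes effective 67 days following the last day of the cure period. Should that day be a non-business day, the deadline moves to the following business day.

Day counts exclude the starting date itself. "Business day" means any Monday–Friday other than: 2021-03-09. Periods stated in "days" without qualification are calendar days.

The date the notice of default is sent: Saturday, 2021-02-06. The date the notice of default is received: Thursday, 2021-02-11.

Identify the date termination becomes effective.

From Saturday, 2021-02-06, 3 business days (Feb 8, Feb 9, Feb 10, skipping weekends) brings us to Wednesday, 2021-02-10, which is the last day of the cure period.
The date termination becomes effective: 67 calendar days after 2021-02-10 is 2021-04-18. That falls on a Sunday, so it rolls to the next business day, Monday, 2021-04-19.

2021-04-19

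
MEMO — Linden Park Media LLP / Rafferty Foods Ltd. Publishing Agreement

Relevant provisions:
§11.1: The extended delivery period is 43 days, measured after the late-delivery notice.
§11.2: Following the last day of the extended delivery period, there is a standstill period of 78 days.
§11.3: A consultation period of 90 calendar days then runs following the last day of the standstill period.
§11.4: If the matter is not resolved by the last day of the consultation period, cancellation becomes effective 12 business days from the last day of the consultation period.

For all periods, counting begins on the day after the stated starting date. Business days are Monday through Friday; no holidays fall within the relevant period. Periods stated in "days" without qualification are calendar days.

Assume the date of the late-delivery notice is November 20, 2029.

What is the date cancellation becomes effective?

July 5, 2030

The last day of the extended delivery period: November 20, 2029 + 43 days = January 2, 2030.
The last day of the standstill period: 78 calendar days after January 2, 2030 is March 21, 2030.
Adding 90 calendar days to March 21, 2030 gives June 19, 2030, which is the last day of the consultation period.
The date cancellation becomes effective: counting 12 business days from Wednesday, June 19, 2030 (Jun 20, Jun 21, Jun 24, Jun 25, …, Jul 3, Jul 4, Jul 5, skipping weekends) reaches Friday, July 5, 2030.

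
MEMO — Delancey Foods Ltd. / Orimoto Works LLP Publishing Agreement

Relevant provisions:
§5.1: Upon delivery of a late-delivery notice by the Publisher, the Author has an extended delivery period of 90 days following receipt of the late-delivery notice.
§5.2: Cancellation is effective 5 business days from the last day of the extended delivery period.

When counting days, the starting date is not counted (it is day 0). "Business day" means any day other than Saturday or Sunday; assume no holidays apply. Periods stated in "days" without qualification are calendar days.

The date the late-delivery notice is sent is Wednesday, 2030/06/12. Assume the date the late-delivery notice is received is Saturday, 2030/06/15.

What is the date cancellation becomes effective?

2030/09/20

The last day of the extended delivery period: 2030/06/15 + 90 days = 2030/09/13.
The date cancellation becomes effective: counting 5 business days from Friday, 2030/09/13 (Sep 16, Sep 17, Sep 18, Sep 19, Sep 20, skipping weekends) reaches Friday, 2030/09/20.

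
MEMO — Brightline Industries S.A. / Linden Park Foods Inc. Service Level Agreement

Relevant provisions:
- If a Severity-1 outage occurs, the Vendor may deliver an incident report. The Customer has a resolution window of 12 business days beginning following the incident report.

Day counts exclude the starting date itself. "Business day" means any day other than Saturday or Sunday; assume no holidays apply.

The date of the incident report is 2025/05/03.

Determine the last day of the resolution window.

The last day of the resolution window: 12 business days after Saturday, 2025/05/03, skipping weekends — May 5, May 6, May 7, May 8, …, May 16, May 19, May 20 — lands on Tuesday, 2025/05/20.

2025/05/20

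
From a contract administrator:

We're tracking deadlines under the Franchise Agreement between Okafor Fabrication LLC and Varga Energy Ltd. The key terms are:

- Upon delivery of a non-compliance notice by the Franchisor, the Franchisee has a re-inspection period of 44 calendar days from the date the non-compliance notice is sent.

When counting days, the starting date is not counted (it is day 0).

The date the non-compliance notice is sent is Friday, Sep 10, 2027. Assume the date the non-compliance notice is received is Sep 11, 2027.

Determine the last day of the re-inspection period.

Oct 24, 2027

The last day of the re-inspection period: 44 calendar days after Sep 10, 2027 is Oct 24, 2027.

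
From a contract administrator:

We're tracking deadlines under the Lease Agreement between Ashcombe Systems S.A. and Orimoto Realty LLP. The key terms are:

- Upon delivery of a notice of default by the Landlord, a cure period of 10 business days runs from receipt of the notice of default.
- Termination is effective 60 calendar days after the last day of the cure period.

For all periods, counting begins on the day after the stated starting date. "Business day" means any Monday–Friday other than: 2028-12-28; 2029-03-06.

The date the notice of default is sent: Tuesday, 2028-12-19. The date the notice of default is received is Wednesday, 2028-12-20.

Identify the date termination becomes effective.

The last day of the cure period: 10 business days after Wednesday, 2028-12-20, skipping weekends and the listed holiday on Dec 28 — Dec 21, Dec 22, Dec 25, Dec 26, Dec 27, Dec 29, Jan 1, Jan 2, Jan 3, Jan 4 — lands on Thursday, 2029-01-04.
Adding 60 calendar days to 2029-01-04 gives 2029-03-05, which is the date termination becomes effective.

2029-03-05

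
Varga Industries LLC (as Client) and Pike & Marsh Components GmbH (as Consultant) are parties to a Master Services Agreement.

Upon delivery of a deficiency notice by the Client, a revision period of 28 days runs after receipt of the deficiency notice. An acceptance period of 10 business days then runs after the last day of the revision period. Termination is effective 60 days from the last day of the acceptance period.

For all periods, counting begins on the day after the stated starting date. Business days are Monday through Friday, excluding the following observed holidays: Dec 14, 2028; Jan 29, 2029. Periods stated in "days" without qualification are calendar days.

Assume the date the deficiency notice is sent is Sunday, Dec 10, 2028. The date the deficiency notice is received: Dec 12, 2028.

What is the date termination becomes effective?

Mar 24, 2029

The last day of the revision period: 28 calendar days after Dec 12, 2028 is Jan 9, 2029.
The last day of the acceptance period: 10 business days after Tuesday, Jan 9, 2029, skipping weekends — Jan 10, Jan 11, Jan 12, Jan 15, Jan 16, Jan 17, Jan 18, Jan 19, Jan 22, Jan 23 — lands on Tuesday, Jan 23, 2029.
Adding 60 calendar days to Jan 23, 2029 gives Mar 24, 2029, which is the date termination becomes effective.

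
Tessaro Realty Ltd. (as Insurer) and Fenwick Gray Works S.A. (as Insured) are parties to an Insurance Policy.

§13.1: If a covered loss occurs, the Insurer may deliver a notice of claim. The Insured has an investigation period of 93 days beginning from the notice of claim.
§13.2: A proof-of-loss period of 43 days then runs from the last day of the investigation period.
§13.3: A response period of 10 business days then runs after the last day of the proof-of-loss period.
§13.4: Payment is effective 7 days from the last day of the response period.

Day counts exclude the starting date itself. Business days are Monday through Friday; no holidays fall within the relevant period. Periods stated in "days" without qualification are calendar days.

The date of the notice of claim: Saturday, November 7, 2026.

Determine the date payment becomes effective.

April 13, 2027

The last day of the investigation period: 93 calendar days after November 7, 2026 is February 8, 2027.
Adding 43 calendar days to February 8, 2027 gives March 23, 2027, which is the last day of the proof-of-loss period.
The last day of the response period: counting 10 business days from Tuesday, March 23, 2027 (Mar 24, Mar 25, Mar 26, Mar 29, Mar 30, Mar 31, Apr 1, Apr 2, Apr 5, Apr 6, skipping weekends) reaches Tuesday, April 6, 2027.
Adding 7 calendar days to April 6, 2027 gives April 13, 2027, which is the date payment becomes effective.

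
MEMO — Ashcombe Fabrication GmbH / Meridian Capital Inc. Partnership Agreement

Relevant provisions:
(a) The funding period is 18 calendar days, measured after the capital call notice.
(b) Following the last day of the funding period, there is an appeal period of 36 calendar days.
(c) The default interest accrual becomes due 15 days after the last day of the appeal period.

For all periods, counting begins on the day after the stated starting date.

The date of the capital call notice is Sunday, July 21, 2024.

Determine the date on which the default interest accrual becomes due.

September 28, 2024

The last day of the funding period: July 21, 2024 + 18 days = August 8, 2024.
The last day of the appeal period: 36 calendar days after August 8, 2024 is September 13, 2024.
The date on which the default interest accrual becomes due: September 13, 2024 + 15 days = September 28, 2024.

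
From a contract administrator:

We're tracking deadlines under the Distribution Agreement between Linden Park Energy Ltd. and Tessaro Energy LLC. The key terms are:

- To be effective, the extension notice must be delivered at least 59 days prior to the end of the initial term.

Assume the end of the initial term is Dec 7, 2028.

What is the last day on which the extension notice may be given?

Dec 7, 2028 minus 59 days is Oct 9, 2028.

Oct 9, 2028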